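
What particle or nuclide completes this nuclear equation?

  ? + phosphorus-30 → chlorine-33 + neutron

Conserve mass number: A + 30 = 33 + 1, so A = 4.
Conserve atomic number: Z + 15 = 17 + 0, so Z = 2.
A = 4 and Z = 2 is helium-4 — an alpha particle.

alpha particle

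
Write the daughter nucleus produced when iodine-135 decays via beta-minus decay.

Xe-135

Beta-minus decay: mass number changes by +0, atomic number by +1.
A: 135 = 135; Z: 53 + 1 = 54.
Z = 54 is xenon, so the daughter is xenon-135.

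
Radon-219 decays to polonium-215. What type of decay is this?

ΔA = 215 − 219 = -4; ΔZ = 84 − 86 = -2.
A drops by 4 and Z drops by 2 — the signature of alpha emission.

alpha decay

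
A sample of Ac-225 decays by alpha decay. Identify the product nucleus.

Fr-221

Alpha decay: mass number changes by -4, atomic number by -2.
A: 225 − 4 = 221; Z: 89 − 2 = 87.
Z = 87 is francium, so the daughter is Fr-221.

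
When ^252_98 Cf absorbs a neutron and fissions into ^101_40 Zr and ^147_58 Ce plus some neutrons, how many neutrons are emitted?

5

Conserve mass number: 253 = 101 + 147 + k, so k = 253 − 248 = 5.
Check atomic number: 98 = 40 + 58 + 0 = 98. ✓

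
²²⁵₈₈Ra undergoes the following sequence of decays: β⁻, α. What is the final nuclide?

Fr-221

Start: (A, Z) = (225, 88).
After β⁻: (225, 89).
After α: (221, 87).
Z = 87 is francium.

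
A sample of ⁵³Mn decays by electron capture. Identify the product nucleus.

Cr-53

Electron capture: mass number changes by +0, atomic number by -1.
A: 53 = 53; Z: 25 − 1 = 24.
Z = 24 is chromium, so the daughter is ⁵³Cr.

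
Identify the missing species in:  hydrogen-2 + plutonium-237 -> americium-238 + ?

Conserve mass number: 2 + 237 = 238 + A, so A = 1.
Conserve atomic number: 1 + 94 = 95 + Z, so Z = 0.
A = 1 and Z = 0 is neutron — a neutron.

neutron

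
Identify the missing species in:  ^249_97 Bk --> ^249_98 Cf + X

Conserve mass number: 249 = 249 + A, so A = 0.
Conserve atomic number: 97 = 98 + Z, so Z = -1.
A = 0 and Z = -1 is ^0_-1 e — a beta-minus particle.

beta-minus particle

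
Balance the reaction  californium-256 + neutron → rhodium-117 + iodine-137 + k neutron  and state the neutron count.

Conserve mass number: 257 = 117 + 137 + k, so k = 257 − 254 = 3.
Check atomic number: 98 = 45 + 53 + 0 = 98. ✓

3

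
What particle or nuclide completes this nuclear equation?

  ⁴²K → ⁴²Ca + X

Conserve mass number: 42 = 42 + A, so A = 0.
Conserve atomic number: 19 = 20 + Z, so Z = -1.
A = 0 and Z = -1 is e⁻ — a beta-minus particle.

beta-minus particle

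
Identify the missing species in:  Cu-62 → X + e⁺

Ni-62

Conserve mass number: 62 = A + 0, so A = 62.
Conserve atomic number: 29 = Z + 1, so Z = 28.
Z = 28 is nickel, so the species is Ni-62.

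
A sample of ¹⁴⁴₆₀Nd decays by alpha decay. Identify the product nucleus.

Alpha decay: mass number changes by -4, atomic number by -2.
A: 144 − 4 = 140; Z: 60 − 2 = 58.
Z = 58 is cerium, so the daughter is ¹⁴⁰₅₈Ce.

Ce-140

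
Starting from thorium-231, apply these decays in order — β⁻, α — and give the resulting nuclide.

Ac-227

Start: (A, Z) = (231, 90).
After β⁻: (231, 91).
After α: (227, 89).
Z = 89 is actinium.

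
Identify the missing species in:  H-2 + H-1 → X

Conserve mass number: 2 + 1 = A, so A = 3.
Conserve atomic number: 1 + 1 = Z, so Z = 2.
Z = 2 is helium, so the species is He-3.

He-3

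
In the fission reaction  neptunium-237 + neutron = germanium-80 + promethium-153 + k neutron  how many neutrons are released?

5

Conserve mass number: 238 = 80 + 153 + k, so k = 238 − 233 = 5.
Check atomic number: 93 = 32 + 61 + 0 = 93. ✓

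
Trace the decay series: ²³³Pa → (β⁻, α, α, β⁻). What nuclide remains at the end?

Start: (A, Z) = (233, 91).
After β⁻: (233, 92).
After α: (229, 90).
After α: (225, 88).
After β⁻: (225, 89).
Z = 89 is actinium.

Ac-225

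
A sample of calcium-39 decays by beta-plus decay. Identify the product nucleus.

Beta-plus decay: mass number changes by +0, atomic number by -1.
A: 39 = 39; Z: 20 − 1 = 19.
Z = 19 is potassium, so the daughter is potassium-39.

K-39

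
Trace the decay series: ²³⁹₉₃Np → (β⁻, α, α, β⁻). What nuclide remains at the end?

Pa-231

Start: (A, Z) = (239, 93).
After β⁻: (239, 94).
After α: (235, 92).
After α: (231, 90).
After β⁻: (231, 91).
Z = 91 is protactinium.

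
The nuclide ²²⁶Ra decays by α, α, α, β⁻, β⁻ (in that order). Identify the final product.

Po-214

Start: (A, Z) = (226, 88).
After α: (222, 86).
After α: (218, 84).
After α: (214, 82).
After β⁻: (214, 83).
After β⁻: (214, 84).
Z = 84 is polonium.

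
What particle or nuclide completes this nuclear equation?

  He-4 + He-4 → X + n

Be-7

Conserve mass number: 4 + 4 = A + 1, so A = 7.
Conserve atomic number: 2 + 2 = Z + 0, so Z = 4.
Z = 4 is beryllium, so the species is Be-7.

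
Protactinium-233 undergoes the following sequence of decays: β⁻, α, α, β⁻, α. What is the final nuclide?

Fr-221

Start: (A, Z) = (233, 91).
After β⁻: (233, 92).
After α: (229, 90).
After α: (225, 88).
After β⁻: (225, 89).
After α: (221, 87).
Z = 87 is francium.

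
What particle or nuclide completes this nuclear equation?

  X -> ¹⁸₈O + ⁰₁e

Conserve mass number: A = 18 + 0, so A = 18.
Conserve atomic number: Z = 8 + 1, so Z = 9.
Z = 9 is fluorine, so the species is ¹⁸₉F.

F-18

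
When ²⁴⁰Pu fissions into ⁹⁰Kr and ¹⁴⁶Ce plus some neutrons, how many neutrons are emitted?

4

Conserve mass number: 240 = 90 + 146 + k, so k = 240 − 236 = 4.
Check atomic number: 94 = 36 + 58 + 0 = 94. ✓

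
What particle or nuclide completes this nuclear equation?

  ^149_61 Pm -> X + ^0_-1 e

Conserve mass number: 149 = A + 0, so A = 149.
Conserve atomic number: 61 = Z − 1, so Z = 62.
Z = 62 is samarium, so the species is ^149_62 Sm.

Sm-149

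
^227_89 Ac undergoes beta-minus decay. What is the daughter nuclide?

Beta-minus decay: mass number changes by +0, atomic number by +1.
A: 227 = 227; Z: 89 + 1 = 90.
Z = 90 is thorium, so the daughter is ^227_90 Th.

Th-227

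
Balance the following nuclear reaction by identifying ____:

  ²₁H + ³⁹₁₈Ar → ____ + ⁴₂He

Cl-37

Conserve mass number: 2 + 39 = A + 4, so A = 37.
Conserve atomic number: 1 + 18 = Z + 2, so Z = 17.
Z = 17 is chlorine, so the species is ³⁷₁₇Cl.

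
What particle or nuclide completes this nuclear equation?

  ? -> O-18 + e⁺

F-18

Conserve mass number: A = 18 + 0, so A = 18.
Conserve atomic number: Z = 8 + 1, so Z = 9.
Z = 9 is fluorine, so the species is F-18.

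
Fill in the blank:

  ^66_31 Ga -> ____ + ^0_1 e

Conserve mass number: 66 = A + 0, so A = 66.
Conserve atomic number: 31 = Z + 1, so Z = 30.
Z = 30 is zinc, so the species is ^66_30 Zn.

Zn-66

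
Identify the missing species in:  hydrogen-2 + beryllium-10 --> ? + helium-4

Li-8

Conserve mass number: 2 + 10 = A + 4, so A = 8.
Conserve atomic number: 1 + 4 = Z + 2, so Z = 3.
Z = 3 is lithium, so the species is lithium-8.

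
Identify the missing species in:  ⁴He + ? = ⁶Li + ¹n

Conserve mass number: 4 + A = 6 + 1, so A = 3.
Conserve atomic number: 2 + Z = 3 + 0, so Z = 1.
A = 3 and Z = 1 is ³H — a triton.

triton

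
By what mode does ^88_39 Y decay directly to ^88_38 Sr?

beta-plus decay or electron capture

ΔA = 88 − 88 = 0; ΔZ = 38 − 39 = -1.
A is unchanged and Z drops by 1 — a proton has become a neutron (β⁺ emission or electron capture).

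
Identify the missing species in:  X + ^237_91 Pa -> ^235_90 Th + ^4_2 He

deuteron

Conserve mass number: A + 237 = 235 + 4, so A = 2.
Conserve atomic number: Z + 91 = 90 + 2, so Z = 1.
A = 2 and Z = 1 is ^2_1 H — a deuteron.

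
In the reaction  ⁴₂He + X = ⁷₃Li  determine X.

Conserve mass number: 4 + A = 7, so A = 3.
Conserve atomic number: 2 + Z = 3, so Z = 1.
A = 3 and Z = 1 is ³₁H — a triton.

triton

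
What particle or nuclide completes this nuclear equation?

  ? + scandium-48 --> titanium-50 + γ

Conserve mass number: A + 48 = 50 + 0, so A = 2.
Conserve atomic number: Z + 21 = 22 + 0, so Z = 1.
A = 2 and Z = 1 is hydrogen-2 — a deuteron.

deuteron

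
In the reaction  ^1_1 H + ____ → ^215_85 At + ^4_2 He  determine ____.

Rn-218

Conserve mass number: 1 + A = 215 + 4, so A = 218.
Conserve atomic number: 1 + Z = 85 + 2, so Z = 86.
Z = 86 is radon, so the species is ^218_86 Rn.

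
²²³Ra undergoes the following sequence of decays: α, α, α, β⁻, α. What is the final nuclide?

Start: (A, Z) = (223, 88).
After α: (219, 86).
After α: (215, 84).
After α: (211, 82).
After β⁻: (211, 83).
After α: (207, 81).
Z = 81 is thallium.

Tl-207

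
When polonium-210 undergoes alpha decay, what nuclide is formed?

Alpha decay: mass number changes by -4, atomic number by -2.
A: 210 − 4 = 206; Z: 84 − 2 = 82.
Z = 82 is lead, so the daughter is lead-206.

Pb-206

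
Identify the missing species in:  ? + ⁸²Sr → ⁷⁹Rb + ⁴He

Conserve mass number: A + 82 = 79 + 4, so A = 1.
Conserve atomic number: Z + 38 = 37 + 2, so Z = 1.
A = 1 and Z = 1 is ¹H — a proton.

proton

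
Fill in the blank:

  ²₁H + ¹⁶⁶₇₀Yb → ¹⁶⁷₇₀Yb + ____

proton

Conserve mass number: 2 + 166 = 167 + A, so A = 1.
Conserve atomic number: 1 + 70 = 70 + Z, so Z = 1.
A = 1 and Z = 1 is ¹₁H — a proton.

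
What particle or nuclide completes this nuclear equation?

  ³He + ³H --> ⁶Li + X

gamma ray

Conserve mass number: 3 + 3 = 6 + A, so A = 0.
Conserve atomic number: 2 + 1 = 3 + Z, so Z = 0.
A = 0 and Z = 0 is γ — a gamma ray.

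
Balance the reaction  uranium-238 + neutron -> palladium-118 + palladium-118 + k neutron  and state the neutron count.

3

Conserve mass number: 239 = 118 + 118 + k, so k = 239 − 236 = 3.
Check atomic number: 92 = 46 + 46 + 0 = 92. ✓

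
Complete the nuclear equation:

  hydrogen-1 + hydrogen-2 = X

Conserve mass number: 1 + 2 = A, so A = 3.
Conserve atomic number: 1 + 1 = Z, so Z = 2.
Z = 2 is helium, so the species is helium-3.

He-3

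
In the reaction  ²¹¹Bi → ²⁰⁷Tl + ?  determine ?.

Conserve mass number: 211 = 207 + A, so A = 4.
Conserve atomic number: 83 = 81 + Z, so Z = 2.
A = 4 and Z = 2 is ⁴He — an alpha particle.

alpha particle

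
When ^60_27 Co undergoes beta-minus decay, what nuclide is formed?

Beta-minus decay: mass number changes by +0, atomic number by +1.
A: 60 = 60; Z: 27 + 1 = 28.
Z = 28 is nickel, so the daughter is ^60_28 Ni.

Ni-60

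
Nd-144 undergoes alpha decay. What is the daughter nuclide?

Alpha decay: mass number changes by -4, atomic number by -2.
A: 144 − 4 = 140; Z: 60 − 2 = 58.
Z = 58 is cerium, so the daughter is Ce-140.

Ce-140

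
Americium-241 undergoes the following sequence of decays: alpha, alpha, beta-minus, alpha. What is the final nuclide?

Th-229

Start: (A, Z) = (241, 95).
After α: (237, 93).
After α: (233, 91).
After β⁻: (233, 92).
After α: (229, 90).
Z = 90 is thorium.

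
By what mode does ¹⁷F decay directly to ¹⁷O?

ΔA = 17 − 17 = 0; ΔZ = 8 − 9 = -1.
A is unchanged and Z drops by 1 — a proton has become a neutron (β⁺ emission or electron capture).

beta-plus decay or electron capture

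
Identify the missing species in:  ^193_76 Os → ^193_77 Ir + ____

Conserve mass number: 193 = 193 + A, so A = 0.
Conserve atomic number: 76 = 77 + Z, so Z = -1.
A = 0 and Z = -1 is ^0_-1 e — a beta-minus particle.

beta-minus particle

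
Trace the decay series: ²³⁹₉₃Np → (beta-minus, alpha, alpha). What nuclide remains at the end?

Th-231

Start: (A, Z) = (239, 93).
After β⁻: (239, 94).
After α: (235, 92).
After α: (231, 90).
Z = 90 is thorium.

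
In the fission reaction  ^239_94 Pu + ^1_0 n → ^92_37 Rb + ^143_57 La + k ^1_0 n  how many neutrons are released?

5

Conserve mass number: 240 = 92 + 143 + k, so k = 240 − 235 = 5.
Check atomic number: 94 = 37 + 57 + 0 = 94. ✓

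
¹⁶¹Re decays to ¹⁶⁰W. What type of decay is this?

proton emission

ΔA = 160 − 161 = -1; ΔZ = 74 − 75 = -1.
A drops by 1 and Z drops by 1 — a proton was emitted.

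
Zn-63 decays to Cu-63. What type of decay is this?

beta-plus decay or electron capture

ΔA = 63 − 63 = 0; ΔZ = 29 − 30 = -1.
A is unchanged and Z drops by 1 — a proton has become a neutron (β⁺ emission or electron capture).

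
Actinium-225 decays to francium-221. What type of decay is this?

alpha decay

ΔA = 221 − 225 = -4; ΔZ = 87 − 89 = -2.
A drops by 4 and Z drops by 2 — the signature of alpha emission.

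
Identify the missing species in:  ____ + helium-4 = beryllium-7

He-3

Conserve mass number: A + 4 = 7, so A = 3.
Conserve atomic number: Z + 2 = 4, so Z = 2.
Z = 2 is helium, so the species is helium-3.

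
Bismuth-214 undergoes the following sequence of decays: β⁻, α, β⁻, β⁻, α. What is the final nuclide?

Pb-206

Start: (A, Z) = (214, 83).
After β⁻: (214, 84).
After α: (210, 82).
After β⁻: (210, 83).
After β⁻: (210, 84).
After α: (206, 82).
Z = 82 is lead.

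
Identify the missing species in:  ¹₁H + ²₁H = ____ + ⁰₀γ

He-3

Conserve mass number: 1 + 2 = A + 0, so A = 3.
Conserve atomic number: 1 + 1 = Z + 0, so Z = 2.
Z = 2 is helium, so the species is ³₂He.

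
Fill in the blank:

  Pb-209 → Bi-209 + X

beta-minus particle

Conserve mass number: 209 = 209 + A, so A = 0.
Conserve atomic number: 82 = 83 + Z, so Z = -1.
A = 0 and Z = -1 is e⁻ — a beta-minus particle.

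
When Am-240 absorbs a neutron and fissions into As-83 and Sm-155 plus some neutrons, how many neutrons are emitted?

Conserve mass number: 241 = 83 + 155 + k, so k = 241 − 238 = 3.
Check atomic number: 95 = 33 + 62 + 0 = 95. ✓

3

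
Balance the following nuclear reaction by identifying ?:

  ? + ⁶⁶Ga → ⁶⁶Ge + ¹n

Conserve mass number: A + 66 = 66 + 1, so A = 1.
Conserve atomic number: Z + 31 = 32 + 0, so Z = 1.
A = 1 and Z = 1 is ¹H — a proton.

proton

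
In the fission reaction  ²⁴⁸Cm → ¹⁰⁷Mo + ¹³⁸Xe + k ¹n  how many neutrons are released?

Conserve mass number: 248 = 107 + 138 + k, so k = 248 − 245 = 3.
Check atomic number: 96 = 42 + 54 + 0 = 96. ✓

3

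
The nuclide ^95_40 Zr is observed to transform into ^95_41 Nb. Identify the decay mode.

ΔA = 95 − 95 = 0; ΔZ = 41 − 40 = +1.
A is unchanged and Z rises by 1 — a neutron has become a proton (β⁻ decay).

beta-minus decay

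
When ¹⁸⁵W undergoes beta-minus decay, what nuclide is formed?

Re-185

Beta-minus decay: mass number changes by +0, atomic number by +1.
A: 185 = 185; Z: 74 + 1 = 75.
Z = 75 is rhenium, so the daughter is ¹⁸⁵Re.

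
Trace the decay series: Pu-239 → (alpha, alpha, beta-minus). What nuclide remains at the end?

Pa-231

Start: (A, Z) = (239, 94).
After α: (235, 92).
After α: (231, 90).
After β⁻: (231, 91).
Z = 91 is protactinium.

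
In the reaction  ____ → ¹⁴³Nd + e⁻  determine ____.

Pr-143

Conserve mass number: A = 143 + 0, so A = 143.
Conserve atomic number: Z = 60 − 1, so Z = 59.
Z = 59 is praseodymium, so the species is ¹⁴³Pr.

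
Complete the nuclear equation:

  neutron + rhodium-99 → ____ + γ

Conserve mass number: 1 + 99 = A + 0, so A = 100.
Conserve atomic number: 0 + 45 = Z + 0, so Z = 45.
Z = 45 is rhodium, so the species is rhodium-100.

Rh-100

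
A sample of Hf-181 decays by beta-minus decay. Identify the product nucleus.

Beta-minus decay: mass number changes by +0, atomic number by +1.
A: 181 = 181; Z: 72 + 1 = 73.
Z = 73 is tantalum, so the daughter is Ta-181.

Ta-181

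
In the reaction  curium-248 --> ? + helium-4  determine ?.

Conserve mass number: 248 = A + 4, so A = 244.
Conserve atomic number: 96 = Z + 2, so Z = 94.
Z = 94 is plutonium, so the species is plutonium-244.

Pu-244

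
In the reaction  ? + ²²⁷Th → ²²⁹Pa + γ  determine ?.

deuteron

Conserve mass number: A + 227 = 229 + 0, so A = 2.
Conserve atomic number: Z + 90 = 91 + 0, so Z = 1.
A = 2 and Z = 1 is ²H — a deuteron.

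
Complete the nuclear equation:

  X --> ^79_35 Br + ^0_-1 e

Se-79

Conserve mass number: A = 79 + 0, so A = 79.
Conserve atomic number: Z = 35 − 1, so Z = 34.
Z = 34 is selenium, so the species is ^79_34 Se.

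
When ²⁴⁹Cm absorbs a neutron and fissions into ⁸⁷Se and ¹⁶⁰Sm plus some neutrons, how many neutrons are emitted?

Conserve mass number: 250 = 87 + 160 + k, so k = 250 − 247 = 3.
Check atomic number: 96 = 34 + 62 + 0 = 96. ✓

3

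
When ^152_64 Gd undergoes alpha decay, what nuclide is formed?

Alpha decay: mass number changes by -4, atomic number by -2.
A: 152 − 4 = 148; Z: 64 − 2 = 62.
Z = 62 is samarium, so the daughter is ^148_62 Sm.

Sm-148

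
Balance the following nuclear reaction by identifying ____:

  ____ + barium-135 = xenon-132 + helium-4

neutron

Conserve mass number: A + 135 = 132 + 4, so A = 1.
Conserve atomic number: Z + 56 = 54 + 2, so Z = 0.
A = 1 and Z = 0 is neutron — a neutron.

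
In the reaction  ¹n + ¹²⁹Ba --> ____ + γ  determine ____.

Conserve mass number: 1 + 129 = A + 0, so A = 130.
Conserve atomic number: 0 + 56 = Z + 0, so Z = 56.
Z = 56 is barium, so the species is ¹³⁰Ba.

Ba-130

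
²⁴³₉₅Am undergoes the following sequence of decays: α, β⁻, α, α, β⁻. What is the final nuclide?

Pa-231

Start: (A, Z) = (243, 95).
After α: (239, 93).
After β⁻: (239, 94).
After α: (235, 92).
After α: (231, 90).
After β⁻: (231, 91).
Z = 91 is protactinium.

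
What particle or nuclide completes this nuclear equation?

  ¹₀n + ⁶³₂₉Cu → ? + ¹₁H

Ni-63

Conserve mass number: 1 + 63 = A + 1, so A = 63.
Conserve atomic number: 0 + 29 = Z + 1, so Z = 28.
Z = 28 is nickel, so the species is ⁶³₂₈Ni.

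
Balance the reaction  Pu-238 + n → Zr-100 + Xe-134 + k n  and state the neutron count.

5

Conserve mass number: 239 = 100 + 134 + k, so k = 239 − 234 = 5.
Check atomic number: 94 = 40 + 54 + 0 = 94. ✓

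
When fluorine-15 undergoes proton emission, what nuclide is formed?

O-14

Proton emission: mass number changes by -1, atomic number by -1.
A: 15 − 1 = 14; Z: 9 − 1 = 8.
Z = 8 is oxygen, so the daughter is oxygen-14.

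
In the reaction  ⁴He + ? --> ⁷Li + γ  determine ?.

Conserve mass number: 4 + A = 7 + 0, so A = 3.
Conserve atomic number: 2 + Z = 3 + 0, so Z = 1.
A = 3 and Z = 1 is ³H — a triton.

triton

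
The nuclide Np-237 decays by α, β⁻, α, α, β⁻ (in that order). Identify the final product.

Ac-225

Start: (A, Z) = (237, 93).
After α: (233, 91).
After β⁻: (233, 92).
After α: (229, 90).
After α: (225, 88).
After β⁻: (225, 89).
Z = 89 is actinium.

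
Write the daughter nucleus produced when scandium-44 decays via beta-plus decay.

Ca-44

Beta-plus decay: mass number changes by +0, atomic number by -1.
A: 44 = 44; Z: 21 − 1 = 20.
Z = 20 is calcium, so the daughter is calcium-44.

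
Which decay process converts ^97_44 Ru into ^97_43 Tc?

beta-plus decay or electron capture

ΔA = 97 − 97 = 0; ΔZ = 43 − 44 = -1.
A is unchanged and Z drops by 1 — a proton has become a neutron (β⁺ emission or electron capture).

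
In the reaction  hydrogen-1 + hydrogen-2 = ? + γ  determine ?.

Conserve mass number: 1 + 2 = A + 0, so A = 3.
Conserve atomic number: 1 + 1 = Z + 0, so Z = 2.
Z = 2 is helium, so the species is helium-3.

He-3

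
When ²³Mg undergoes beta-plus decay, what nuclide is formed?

Beta-plus decay: mass number changes by +0, atomic number by -1.
A: 23 = 23; Z: 12 − 1 = 11.
Z = 11 is sodium, so the daughter is ²³Na.

Na-23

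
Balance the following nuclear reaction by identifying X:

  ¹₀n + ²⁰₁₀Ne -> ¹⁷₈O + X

Conserve mass number: 1 + 20 = 17 + A, so A = 4.
Conserve atomic number: 0 + 10 = 8 + Z, so Z = 2.
A = 4 and Z = 2 is ⁴₂He — an alpha particle.

alpha particle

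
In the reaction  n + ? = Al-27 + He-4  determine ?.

Conserve mass number: 1 + A = 27 + 4, so A = 30.
Conserve atomic number: 0 + Z = 13 + 2, so Z = 15.
Z = 15 is phosphorus, so the species is P-30.

P-30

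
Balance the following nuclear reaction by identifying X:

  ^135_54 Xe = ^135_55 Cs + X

beta-minus particle

Conserve mass number: 135 = 135 + A, so A = 0.
Conserve atomic number: 54 = 55 + Z, so Z = -1.
A = 0 and Z = -1 is ^0_-1 e — a beta-minus particle.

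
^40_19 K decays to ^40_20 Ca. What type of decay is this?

beta-minus decay

ΔA = 40 − 40 = 0; ΔZ = 20 − 19 = +1.
A is unchanged and Z rises by 1 — a neutron has become a proton (β⁻ decay).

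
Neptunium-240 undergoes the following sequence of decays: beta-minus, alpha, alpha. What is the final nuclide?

Th-232

Start: (A, Z) = (240, 93).
After β⁻: (240, 94).
After α: (236, 92).
After α: (232, 90).
Z = 90 is thorium.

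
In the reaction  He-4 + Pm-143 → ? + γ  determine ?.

Eu-147

Conserve mass number: 4 + 143 = A + 0, so A = 147.
Conserve atomic number: 2 + 61 = Z + 0, so Z = 63.
Z = 63 is europium, so the species is Eu-147.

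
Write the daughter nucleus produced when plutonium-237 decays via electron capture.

Electron capture: mass number changes by +0, atomic number by -1.
A: 237 = 237; Z: 94 − 1 = 93.
Z = 93 is neptunium, so the daughter is neptunium-237.

Np-237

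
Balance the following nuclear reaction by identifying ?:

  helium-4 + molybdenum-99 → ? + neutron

Conserve mass number: 4 + 99 = A + 1, so A = 102.
Conserve atomic number: 2 + 42 = Z + 0, so Z = 44.
Z = 44 is ruthenium, so the species is ruthenium-102.

Ru-102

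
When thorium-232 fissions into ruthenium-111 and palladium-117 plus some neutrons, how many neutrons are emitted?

4

Conserve mass number: 232 = 111 + 117 + k, so k = 232 − 228 = 4.
Check atomic number: 90 = 44 + 46 + 0 = 90. ✓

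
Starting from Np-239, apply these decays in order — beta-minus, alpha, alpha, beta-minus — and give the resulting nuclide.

Pa-231

Start: (A, Z) = (239, 93).
After β⁻: (239, 94).
After α: (235, 92).
After α: (231, 90).
After β⁻: (231, 91).
Z = 91 is protactinium.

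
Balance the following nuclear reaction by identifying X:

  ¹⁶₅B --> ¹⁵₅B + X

Conserve mass number: 16 = 15 + A, so A = 1.
Conserve atomic number: 5 = 5 + Z, so Z = 0.
A = 1 and Z = 0 is ¹₀n — a neutron.

neutron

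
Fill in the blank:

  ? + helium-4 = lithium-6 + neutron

Conserve mass number: A + 4 = 6 + 1, so A = 3.
Conserve atomic number: Z + 2 = 3 + 0, so Z = 1.
A = 3 and Z = 1 is hydrogen-3 — a triton.

triton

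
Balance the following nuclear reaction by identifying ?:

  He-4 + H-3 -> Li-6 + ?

neutron

Conserve mass number: 4 + 3 = 6 + A, so A = 1.
Conserve atomic number: 2 + 1 = 3 + Z, so Z = 0.
A = 1 and Z = 0 is n — a neutron.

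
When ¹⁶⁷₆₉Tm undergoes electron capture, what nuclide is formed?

Er-167

Electron capture: mass number changes by +0, atomic number by -1.
A: 167 = 167; Z: 69 − 1 = 68.
Z = 68 is erbium, so the daughter is ¹⁶⁷₆₈Er.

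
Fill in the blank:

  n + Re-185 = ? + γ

Re-186

Conserve mass number: 1 + 185 = A + 0, so A = 186.
Conserve atomic number: 0 + 75 = Z + 0, so Z = 75.
Z = 75 is rhenium, so the species is Re-186.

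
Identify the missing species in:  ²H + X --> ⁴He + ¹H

Conserve mass number: 2 + A = 4 + 1, so A = 3.
Conserve atomic number: 1 + Z = 2 + 1, so Z = 2.
Z = 2 is helium, so the species is ³He.

He-3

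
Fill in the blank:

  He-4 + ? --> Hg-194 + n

Conserve mass number: 4 + A = 194 + 1, so A = 191.
Conserve atomic number: 2 + Z = 80 + 0, so Z = 78.
Z = 78 is platinum, so the species is Pt-191.

Pt-191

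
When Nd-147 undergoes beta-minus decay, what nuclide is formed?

Pm-147

Beta-minus decay: mass number changes by +0, atomic number by +1.
A: 147 = 147; Z: 60 + 1 = 61.
Z = 61 is promethium, so the daughter is Pm-147.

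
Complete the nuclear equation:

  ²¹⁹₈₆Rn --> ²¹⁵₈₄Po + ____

alpha particle

Conserve mass number: 219 = 215 + A, so A = 4.
Conserve atomic number: 86 = 84 + Z, so Z = 2.
A = 4 and Z = 2 is ⁴₂He — an alpha particle.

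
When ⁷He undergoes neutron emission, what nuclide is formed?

He-6

Neutron emission: mass number changes by -1, atomic number by +0.
A: 7 − 1 = 6; Z: 2 = 2.
Z = 2 is helium, so the daughter is ⁶He.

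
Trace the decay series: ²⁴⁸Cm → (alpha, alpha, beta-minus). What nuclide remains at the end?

Start: (A, Z) = (248, 96).
After α: (244, 94).
After α: (240, 92).
After β⁻: (240, 93).
Z = 93 is neptunium.

Np-240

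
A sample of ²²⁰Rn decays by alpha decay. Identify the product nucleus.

Po-216

Alpha decay: mass number changes by -4, atomic number by -2.
A: 220 − 4 = 216; Z: 86 − 2 = 84.
Z = 84 is polonium, so the daughter is ²¹⁶Po.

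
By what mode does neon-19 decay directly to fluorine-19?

beta-plus decay or electron capture

ΔA = 19 − 19 = 0; ΔZ = 9 − 10 = -1.
A is unchanged and Z drops by 1 — a proton has become a neutron (β⁺ emission or electron capture).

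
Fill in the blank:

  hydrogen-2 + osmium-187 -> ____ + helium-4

Conserve mass number: 2 + 187 = A + 4, so A = 185.
Conserve atomic number: 1 + 76 = Z + 2, so Z = 75.
Z = 75 is rhenium, so the species is rhenium-185.

Re-185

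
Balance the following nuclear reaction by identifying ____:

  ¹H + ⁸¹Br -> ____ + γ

Kr-82

Conserve mass number: 1 + 81 = A + 0, so A = 82.
Conserve atomic number: 1 + 35 = Z + 0, so Z = 36.
Z = 36 is krypton, so the species is ⁸²Kr.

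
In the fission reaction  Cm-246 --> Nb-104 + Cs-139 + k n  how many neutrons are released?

3

Conserve mass number: 246 = 104 + 139 + k, so k = 246 − 243 = 3.
Check atomic number: 96 = 41 + 55 + 0 = 96. ✓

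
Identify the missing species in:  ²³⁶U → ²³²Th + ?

Conserve mass number: 236 = 232 + A, so A = 4.
Conserve atomic number: 92 = 90 + Z, so Z = 2.
A = 4 and Z = 2 is ⁴He — an alpha particle.

alpha particle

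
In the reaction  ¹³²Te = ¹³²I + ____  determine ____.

beta-minus particle

Conserve mass number: 132 = 132 + A, so A = 0.
Conserve atomic number: 52 = 53 + Z, so Z = -1.
A = 0 and Z = -1 is e⁻ — a beta-minus particle.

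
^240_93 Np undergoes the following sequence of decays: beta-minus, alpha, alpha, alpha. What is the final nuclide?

Start: (A, Z) = (240, 93).
After β⁻: (240, 94).
After α: (236, 92).
After α: (232, 90).
After α: (228, 88).
Z = 88 is radium.

Ra-228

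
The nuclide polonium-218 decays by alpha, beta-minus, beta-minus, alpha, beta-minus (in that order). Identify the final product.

Bi-210

Start: (A, Z) = (218, 84).
After α: (214, 82).
After β⁻: (214, 83).
After β⁻: (214, 84).
After α: (210, 82).
After β⁻: (210, 83).
Z = 83 is bismuth.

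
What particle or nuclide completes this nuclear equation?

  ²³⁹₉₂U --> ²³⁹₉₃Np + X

beta-minus particle

Conserve mass number: 239 = 239 + A, so A = 0.
Conserve atomic number: 92 = 93 + Z, so Z = -1.
A = 0 and Z = -1 is ⁰₋₁e — a beta-minus particle.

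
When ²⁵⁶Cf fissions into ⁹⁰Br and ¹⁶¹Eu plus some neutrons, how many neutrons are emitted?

5

Conserve mass number: 256 = 90 + 161 + k, so k = 256 − 251 = 5.
Check atomic number: 98 = 35 + 63 + 0 = 98. ✓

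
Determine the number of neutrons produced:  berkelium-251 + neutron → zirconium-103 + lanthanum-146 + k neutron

Conserve mass number: 252 = 103 + 146 + k, so k = 252 − 249 = 3.
Check atomic number: 97 = 40 + 57 + 0 = 97. ✓

3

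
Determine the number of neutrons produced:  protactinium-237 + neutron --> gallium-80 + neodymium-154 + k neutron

Conserve mass number: 238 = 80 + 154 + k, so k = 238 − 234 = 4.
Check atomic number: 91 = 31 + 60 + 0 = 91. ✓

4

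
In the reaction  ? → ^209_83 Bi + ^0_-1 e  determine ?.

Conserve mass number: A = 209 + 0, so A = 209.
Conserve atomic number: Z = 83 − 1, so Z = 82.
Z = 82 is lead, so the species is ^209_82 Pb.

Pb-209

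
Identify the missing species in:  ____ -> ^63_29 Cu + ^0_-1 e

Conserve mass number: A = 63 + 0, so A = 63.
Conserve atomic number: Z = 29 − 1, so Z = 28.
Z = 28 is nickel, so the species is ^63_28 Ni.

Ni-63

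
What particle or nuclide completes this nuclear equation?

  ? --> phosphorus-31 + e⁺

S-31

Conserve mass number: A = 31 + 0, so A = 31.
Conserve atomic number: Z = 15 + 1, so Z = 16.
Z = 16 is sulfur, so the species is sulfur-31.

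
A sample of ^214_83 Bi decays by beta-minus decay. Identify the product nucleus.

Po-214

Beta-minus decay: mass number changes by +0, atomic number by +1.
A: 214 = 214; Z: 83 + 1 = 84.
Z = 84 is polonium, so the daughter is ^214_84 Po.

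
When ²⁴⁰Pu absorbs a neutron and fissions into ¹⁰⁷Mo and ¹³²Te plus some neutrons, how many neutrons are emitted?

2

Conserve mass number: 241 = 107 + 132 + k, so k = 241 − 239 = 2.
Check atomic number: 94 = 42 + 52 + 0 = 94. ✓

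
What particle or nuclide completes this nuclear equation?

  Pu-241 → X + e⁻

Am-241

Conserve mass number: 241 = A + 0, so A = 241.
Conserve atomic number: 94 = Z − 1, so Z = 95.
Z = 95 is americium, so the species is Am-241.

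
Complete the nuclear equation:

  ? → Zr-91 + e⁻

Y-91

Conserve mass number: A = 91 + 0, so A = 91.
Conserve atomic number: Z = 40 − 1, so Z = 39.
Z = 39 is yttrium, so the species is Y-91.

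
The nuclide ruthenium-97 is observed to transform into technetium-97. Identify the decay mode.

ΔA = 97 − 97 = 0; ΔZ = 43 − 44 = -1.
A is unchanged and Z drops by 1 — a proton has become a neutron (β⁺ emission or electron capture).

beta-plus decay or electron capture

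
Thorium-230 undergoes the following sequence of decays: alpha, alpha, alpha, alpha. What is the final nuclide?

Pb-214

Start: (A, Z) = (230, 90).
After α: (226, 88).
After α: (222, 86).
After α: (218, 84).
After α: (214, 82).
Z = 82 is lead.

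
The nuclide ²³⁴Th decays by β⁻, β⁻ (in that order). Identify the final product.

Start: (A, Z) = (234, 90).
After β⁻: (234, 91).
After β⁻: (234, 92).
Z = 92 is uranium.

U-234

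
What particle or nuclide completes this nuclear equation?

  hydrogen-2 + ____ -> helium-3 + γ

proton

Conserve mass number: 2 + A = 3 + 0, so A = 1.
Conserve atomic number: 1 + Z = 2 + 0, so Z = 1.
A = 1 and Z = 1 is hydrogen-1 — a proton.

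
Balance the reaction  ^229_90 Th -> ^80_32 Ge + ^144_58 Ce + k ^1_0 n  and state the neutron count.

Conserve mass number: 229 = 80 + 144 + k, so k = 229 − 224 = 5.
Check atomic number: 90 = 32 + 58 + 0 = 90. ✓

5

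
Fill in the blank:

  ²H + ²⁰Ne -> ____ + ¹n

Conserve mass number: 2 + 20 = A + 1, so A = 21.
Conserve atomic number: 1 + 10 = Z + 0, so Z = 11.
Z = 11 is sodium, so the species is ²¹Na.

Na-21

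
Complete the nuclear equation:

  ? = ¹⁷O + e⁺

F-17

Conserve mass number: A = 17 + 0, so A = 17.
Conserve atomic number: Z = 8 + 1, so Z = 9.
Z = 9 is fluorine, so the species is ¹⁷F.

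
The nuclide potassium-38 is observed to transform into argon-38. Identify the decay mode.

ΔA = 38 − 38 = 0; ΔZ = 18 − 19 = -1.
A is unchanged and Z drops by 1 — a proton has become a neutron (β⁺ emission or electron capture).

beta-plus decay or electron capture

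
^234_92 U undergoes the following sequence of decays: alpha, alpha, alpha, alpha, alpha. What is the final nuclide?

Start: (A, Z) = (234, 92).
After α: (230, 90).
After α: (226, 88).
After α: (222, 86).
After α: (218, 84).
After α: (214, 82).
Z = 82 is lead.

Pb-214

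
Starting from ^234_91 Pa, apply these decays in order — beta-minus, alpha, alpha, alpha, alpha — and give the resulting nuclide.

Po-218

Start: (A, Z) = (234, 91).
After β⁻: (234, 92).
After α: (230, 90).
After α: (226, 88).
After α: (222, 86).
After α: (218, 84).
Z = 84 is polonium.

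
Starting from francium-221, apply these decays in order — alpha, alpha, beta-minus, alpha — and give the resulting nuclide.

Start: (A, Z) = (221, 87).
After α: (217, 85).
After α: (213, 83).
After β⁻: (213, 84).
After α: (209, 82).
Z = 82 is lead.

Pb-209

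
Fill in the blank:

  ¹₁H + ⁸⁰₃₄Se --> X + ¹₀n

Br-80

Conserve mass number: 1 + 80 = A + 1, so A = 80.
Conserve atomic number: 1 + 34 = Z + 0, so Z = 35.
Z = 35 is bromine, so the species is ⁸⁰₃₅Br.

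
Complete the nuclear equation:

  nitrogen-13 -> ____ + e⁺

C-13

Conserve mass number: 13 = A + 0, so A = 13.
Conserve atomic number: 7 = Z + 1, so Z = 6.
Z = 6 is carbon, so the species is carbon-13.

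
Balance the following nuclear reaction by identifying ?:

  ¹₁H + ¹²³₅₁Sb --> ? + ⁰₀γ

Te-124

Conserve mass number: 1 + 123 = A + 0, so A = 124.
Conserve atomic number: 1 + 51 = Z + 0, so Z = 52.
Z = 52 is tellurium, so the species is ¹²⁴₅₂Te.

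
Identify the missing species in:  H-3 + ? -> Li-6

Conserve mass number: 3 + A = 6, so A = 3.
Conserve atomic number: 1 + Z = 3, so Z = 2.
Z = 2 is helium, so the species is He-3.

He-3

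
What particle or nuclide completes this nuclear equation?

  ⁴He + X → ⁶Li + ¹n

triton

Conserve mass number: 4 + A = 6 + 1, so A = 3.
Conserve atomic number: 2 + Z = 3 + 0, so Z = 1.
A = 3 and Z = 1 is ³H — a triton.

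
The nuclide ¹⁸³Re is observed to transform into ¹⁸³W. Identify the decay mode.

beta-plus decay or electron capture

ΔA = 183 − 183 = 0; ΔZ = 74 − 75 = -1.
A is unchanged and Z drops by 1 — a proton has become a neutron (β⁺ emission or electron capture).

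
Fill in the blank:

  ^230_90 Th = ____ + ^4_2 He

Conserve mass number: 230 = A + 4, so A = 226.
Conserve atomic number: 90 = Z + 2, so Z = 88.
Z = 88 is radium, so the species is ^226_88 Ra.

Ra-226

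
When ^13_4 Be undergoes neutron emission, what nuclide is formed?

Be-12

Neutron emission: mass number changes by -1, atomic number by +0.
A: 13 − 1 = 12; Z: 4 = 4.
Z = 4 is beryllium, so the daughter is ^12_4 Be.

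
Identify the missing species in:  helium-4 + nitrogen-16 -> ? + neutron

Conserve mass number: 4 + 16 = A + 1, so A = 19.
Conserve atomic number: 2 + 7 = Z + 0, so Z = 9.
Z = 9 is fluorine, so the species is fluorine-19.

F-19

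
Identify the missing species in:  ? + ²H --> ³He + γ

Conserve mass number: A + 2 = 3 + 0, so A = 1.
Conserve atomic number: Z + 1 = 2 + 0, so Z = 1.
A = 1 and Z = 1 is ¹H — a proton.

proton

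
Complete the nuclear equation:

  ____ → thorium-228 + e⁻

Ac-228

Conserve mass number: A = 228 + 0, so A = 228.
Conserve atomic number: Z = 90 − 1, so Z = 89.
Z = 89 is actinium, so the species is actinium-228.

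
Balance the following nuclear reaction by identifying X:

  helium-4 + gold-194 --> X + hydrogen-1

Hg-197

Conserve mass number: 4 + 194 = A + 1, so A = 197.
Conserve atomic number: 2 + 79 = Z + 1, so Z = 80.
Z = 80 is mercury, so the species is mercury-197.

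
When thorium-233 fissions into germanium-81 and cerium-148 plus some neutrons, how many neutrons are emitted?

Conserve mass number: 233 = 81 + 148 + k, so k = 233 − 229 = 4.
Check atomic number: 90 = 32 + 58 + 0 = 90. ✓

4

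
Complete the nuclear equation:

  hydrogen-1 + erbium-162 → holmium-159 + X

Conserve mass number: 1 + 162 = 159 + A, so A = 4.
Conserve atomic number: 1 + 68 = 67 + Z, so Z = 2.
A = 4 and Z = 2 is helium-4 — an alpha particle.

alpha particle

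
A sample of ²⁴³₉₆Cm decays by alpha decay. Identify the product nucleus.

Alpha decay: mass number changes by -4, atomic number by -2.
A: 243 − 4 = 239; Z: 96 − 2 = 94.
Z = 94 is plutonium, so the daughter is ²³⁹₉₄Pu.

Pu-239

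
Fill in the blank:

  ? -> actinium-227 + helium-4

Conserve mass number: A = 227 + 4, so A = 231.
Conserve atomic number: Z = 89 + 2, so Z = 91.
Z = 91 is protactinium, so the species is protactinium-231.

Pa-231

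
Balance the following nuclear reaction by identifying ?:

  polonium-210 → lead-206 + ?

alpha particle

Conserve mass number: 210 = 206 + A, so A = 4.
Conserve atomic number: 84 = 82 + Z, so Z = 2.
A = 4 and Z = 2 is helium-4 — an alpha particle.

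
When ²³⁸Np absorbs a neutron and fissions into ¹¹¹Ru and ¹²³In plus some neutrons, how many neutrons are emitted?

5

Conserve mass number: 239 = 111 + 123 + k, so k = 239 − 234 = 5.
Check atomic number: 93 = 44 + 49 + 0 = 93. ✓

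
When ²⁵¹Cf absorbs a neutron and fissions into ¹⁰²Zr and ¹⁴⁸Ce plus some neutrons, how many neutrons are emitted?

2

Conserve mass number: 252 = 102 + 148 + k, so k = 252 − 250 = 2.
Check atomic number: 98 = 40 + 58 + 0 = 98. ✓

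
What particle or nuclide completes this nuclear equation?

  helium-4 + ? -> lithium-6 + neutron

triton

Conserve mass number: 4 + A = 6 + 1, so A = 3.
Conserve atomic number: 2 + Z = 3 + 0, so Z = 1.
A = 3 and Z = 1 is hydrogen-3 — a triton.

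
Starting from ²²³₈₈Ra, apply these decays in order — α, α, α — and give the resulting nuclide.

Start: (A, Z) = (223, 88).
After α: (219, 86).
After α: (215, 84).
After α: (211, 82).
Z = 82 is lead.

Pb-211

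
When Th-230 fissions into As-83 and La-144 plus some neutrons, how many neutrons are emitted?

3

Conserve mass number: 230 = 83 + 144 + k, so k = 230 − 227 = 3.
Check atomic number: 90 = 33 + 57 + 0 = 90. ✓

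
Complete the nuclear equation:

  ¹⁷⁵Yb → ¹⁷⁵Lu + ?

beta-minus particle

Conserve mass number: 175 = 175 + A, so A = 0.
Conserve atomic number: 70 = 71 + Z, so Z = -1.
A = 0 and Z = -1 is e⁻ — a beta-minus particle.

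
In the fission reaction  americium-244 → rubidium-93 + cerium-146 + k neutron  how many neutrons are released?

Conserve mass number: 244 = 93 + 146 + k, so k = 244 − 239 = 5.
Check atomic number: 95 = 37 + 58 + 0 = 95. ✓

5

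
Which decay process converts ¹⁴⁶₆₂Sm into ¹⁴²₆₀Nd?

alpha decay

ΔA = 142 − 146 = -4; ΔZ = 60 − 62 = -2.
A drops by 4 and Z drops by 2 — the signature of alpha emission.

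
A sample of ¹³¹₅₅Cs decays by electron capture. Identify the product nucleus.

Xe-131

Electron capture: mass number changes by +0, atomic number by -1.
A: 131 = 131; Z: 55 − 1 = 54.
Z = 54 is xenon, so the daughter is ¹³¹₅₄Xe.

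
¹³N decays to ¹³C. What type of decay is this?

beta-plus decay or electron capture

ΔA = 13 − 13 = 0; ΔZ = 6 − 7 = -1.
A is unchanged and Z drops by 1 — a proton has become a neutron (β⁺ emission or electron capture).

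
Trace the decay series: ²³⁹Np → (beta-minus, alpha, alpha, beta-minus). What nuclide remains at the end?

Start: (A, Z) = (239, 93).
After β⁻: (239, 94).
After α: (235, 92).
After α: (231, 90).
After β⁻: (231, 91).
Z = 91 is protactinium.

Pa-231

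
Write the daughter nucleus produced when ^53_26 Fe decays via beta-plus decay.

Mn-53

Beta-plus decay: mass number changes by +0, atomic number by -1.
A: 53 = 53; Z: 26 − 1 = 25.
Z = 25 is manganese, so the daughter is ^53_25 Mn.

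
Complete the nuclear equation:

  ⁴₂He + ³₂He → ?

Conserve mass number: 4 + 3 = A, so A = 7.
Conserve atomic number: 2 + 2 = Z, so Z = 4.
Z = 4 is beryllium, so the species is ⁷₄Be.

Be-7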